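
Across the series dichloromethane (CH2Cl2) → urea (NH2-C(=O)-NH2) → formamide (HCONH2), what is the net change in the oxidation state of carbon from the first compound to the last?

Carbon oxidation states along the series — dichloromethane: 0, urea: +4, formamide: +2.
Net change = +2 − (0) = +2.

+2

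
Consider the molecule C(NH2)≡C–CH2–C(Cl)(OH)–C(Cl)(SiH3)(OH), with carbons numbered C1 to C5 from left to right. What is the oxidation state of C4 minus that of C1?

C4: 2C, 1O, 1Cl → 0 + 1 + 1 = +2
C1: 3C, 1N → 0 + 1 = +1
Difference: +2 − (+1) = +1.

+1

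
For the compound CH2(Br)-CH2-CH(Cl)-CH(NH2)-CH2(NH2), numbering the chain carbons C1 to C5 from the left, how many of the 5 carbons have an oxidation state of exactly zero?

2

Tallying each carbon's bonds:
C1: 1C, 2H, 1Br → 0 − 2 + 1 = -1
C2: 2C, 2H → 0 − 2 = -2
C3: 2C, 1H, 1Cl → 0 − 1 + 1 = 0
C4: 2C, 1H, 1N → 0 − 1 + 1 = 0
C5: 1C, 2H, 1N → 0 − 2 + 1 = -1
2 carbons (C3, C4) meet the condition.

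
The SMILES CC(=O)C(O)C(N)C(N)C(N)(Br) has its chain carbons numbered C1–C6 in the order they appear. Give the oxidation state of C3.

C3 has one bond to C (0), one bond to C (0), one bond to H (-1), one bond to O (+1).
Oxidation state = 0 + 0 − 1 + 1 = 0.

0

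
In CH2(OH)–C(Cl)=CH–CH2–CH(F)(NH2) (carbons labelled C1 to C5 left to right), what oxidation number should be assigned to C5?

Each bond to a more electronegative atom (O, N, halogen) counts +1, each bond to a less electronegative atom (H, metal, B, Si) counts −1, and each C–C bond counts 0.
C5 has one bond to C (0), one bond to F (+1), one bond to H (-1), one bond to N (+1).
Oxidation state = 0 + 1 − 1 + 1 = +1.

+1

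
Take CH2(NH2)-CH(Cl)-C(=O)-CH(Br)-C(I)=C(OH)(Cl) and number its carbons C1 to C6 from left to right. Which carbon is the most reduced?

C1

Tallying each carbon's bonds:
C1: 1C, 2H, 1N → 0 − 2 + 1 = -1
C2: 2C, 1H, 1Cl → 0 − 1 + 1 = 0
C3: 2C, 2O → 0 + 2 = +2
C4: 2C, 1H, 1Br → 0 − 1 + 1 = 0
C5: 3C, 1I → 0 + 1 = +1
C6: 2C, 1O, 1Cl → 0 + 1 + 1 = +2
The most reduced carbon is C1 at -1.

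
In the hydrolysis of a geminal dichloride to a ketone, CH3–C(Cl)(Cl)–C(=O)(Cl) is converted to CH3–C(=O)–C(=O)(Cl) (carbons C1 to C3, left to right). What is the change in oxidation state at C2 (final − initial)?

Before: C2 has 2 bonds to C, 2 bonds to Cl → oxidation state +2.
After: C2 has 2 bonds to C, 2 bonds to O → oxidation state +2.
Δ = +2 − (+2) = 0, so no net redox change at C2.

0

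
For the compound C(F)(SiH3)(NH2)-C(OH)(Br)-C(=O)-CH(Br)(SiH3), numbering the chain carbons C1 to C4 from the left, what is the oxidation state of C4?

Each bond to a more electronegative atom (O, N, halogen) counts +1, each bond to a less electronegative atom (H, metal, B, Si) counts −1, and each C–C bond counts 0.
C4 has one bond to C (0), one bond to Br (+1), one bond to Si (-1), one bond to H (-1).
Oxidation state = 0 + 1 − 1 − 1 = -1.

-1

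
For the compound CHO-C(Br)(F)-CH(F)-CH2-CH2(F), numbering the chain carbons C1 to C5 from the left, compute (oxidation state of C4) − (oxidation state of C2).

-4

C4: 2C, 2H → 0 − 2 = -2
C2: 2C, 1F, 1Br → 0 + 1 + 1 = +2
Difference: -2 − (+2) = -4.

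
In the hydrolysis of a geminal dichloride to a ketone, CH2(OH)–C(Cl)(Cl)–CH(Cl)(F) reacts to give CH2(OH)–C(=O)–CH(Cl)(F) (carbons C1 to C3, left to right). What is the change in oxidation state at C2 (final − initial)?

Before: C2 has 2 bonds to C, 2 bonds to Cl → oxidation state +2.
After: C2 has 2 bonds to C, 2 bonds to O → oxidation state +2.
Δ = +2 − (+2) = 0, so no net redox change at C2.

0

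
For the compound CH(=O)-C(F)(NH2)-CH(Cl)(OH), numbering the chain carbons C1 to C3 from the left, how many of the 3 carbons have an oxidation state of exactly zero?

Tallying each carbon's bonds:
C1: 1C, 1H, 2O → 0 − 1 + 2 = +1
C2: 2C, 1N, 1F → 0 + 1 + 1 = +2
C3: 1C, 1H, 1O, 1Cl → 0 − 1 + 1 + 1 = +1
0 carbons meet the condition.

0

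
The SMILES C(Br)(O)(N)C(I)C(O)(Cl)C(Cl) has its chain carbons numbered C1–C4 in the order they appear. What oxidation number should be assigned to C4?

C4 has one bond to C (0), one bond to H (-1), one bond to Cl (+1), one bond to H (-1).
Oxidation state = 0 − 1 + 1 − 1 = -1.

-1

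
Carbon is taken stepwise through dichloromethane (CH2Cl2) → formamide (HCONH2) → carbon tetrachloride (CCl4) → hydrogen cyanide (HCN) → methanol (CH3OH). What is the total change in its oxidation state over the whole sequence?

-2

Carbon oxidation states along the series — dichloromethane: 0, formamide: +2, carbon tetrachloride: +4, hydrogen cyanide: +2, methanol: -2.
Net change = -2 − (0) = -2.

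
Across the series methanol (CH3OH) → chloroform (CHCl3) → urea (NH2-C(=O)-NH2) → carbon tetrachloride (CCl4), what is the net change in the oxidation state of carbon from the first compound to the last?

Carbon oxidation states along the series — methanol: -2, chloroform: +2, urea: +4, carbon tetrachloride: +4.
Net change = +4 − (-2) = +6.

+6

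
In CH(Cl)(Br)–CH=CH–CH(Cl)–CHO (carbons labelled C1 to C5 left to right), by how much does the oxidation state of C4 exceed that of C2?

+1

C4: 2C, 1H, 1Cl → 0 − 1 + 1 = 0
C2: 3C, 1H → 0 − 1 = -1
Difference: 0 − (-1) = +1.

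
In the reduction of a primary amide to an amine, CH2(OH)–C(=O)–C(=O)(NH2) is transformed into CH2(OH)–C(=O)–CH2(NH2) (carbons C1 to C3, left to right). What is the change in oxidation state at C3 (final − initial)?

-4

Before: C3 has 1 bond to C, 2 bonds to O, 1 bond to N → oxidation state +3.
After: C3 has 1 bond to C, 2 bonds to H, 1 bond to N → oxidation state -1.
Δ = -1 − (+3) = -4, so this is a reduction at C3.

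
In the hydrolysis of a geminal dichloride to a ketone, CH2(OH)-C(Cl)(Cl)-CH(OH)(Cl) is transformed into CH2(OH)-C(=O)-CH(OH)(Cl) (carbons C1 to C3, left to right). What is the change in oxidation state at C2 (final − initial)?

0

Before: C2 has 2 bonds to C, 2 bonds to Cl → oxidation state +2.
After: C2 has 2 bonds to C, 2 bonds to O → oxidation state +2.
Δ = +2 − (+2) = 0, so no net redox change at C2.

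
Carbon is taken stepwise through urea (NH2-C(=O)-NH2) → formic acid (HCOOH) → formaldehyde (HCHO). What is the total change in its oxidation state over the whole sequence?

-4

Carbon oxidation states along the series — urea: +4, formic acid: +2, formaldehyde: 0.
Net change = 0 − (+4) = -4.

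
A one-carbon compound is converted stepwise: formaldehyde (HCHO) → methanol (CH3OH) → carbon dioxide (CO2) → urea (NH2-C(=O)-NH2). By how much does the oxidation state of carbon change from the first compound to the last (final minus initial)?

+4

Carbon oxidation states along the series — formaldehyde: 0, methanol: -2, carbon dioxide: +4, urea: +4.
Net change = +4 − (0) = +4.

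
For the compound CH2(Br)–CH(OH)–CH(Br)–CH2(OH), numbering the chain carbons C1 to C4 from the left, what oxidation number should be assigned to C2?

0

Bonds to more-electronegative neighbours contribute +1 each, bonds to H or metals contribute −1 each, and C–C bonds contribute 0.
C2 has one bond to C (0), one bond to C (0), one bond to O (+1), one bond to H (-1).
Oxidation state = 0 + 0 + 1 − 1 = 0.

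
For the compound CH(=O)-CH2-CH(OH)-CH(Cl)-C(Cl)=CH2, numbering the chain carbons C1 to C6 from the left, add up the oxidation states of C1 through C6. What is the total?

-2

Tallying each carbon's bonds:
C1: 1C, 1H, 2O → 0 − 1 + 2 = +1
C2: 2C, 2H → 0 − 2 = -2
C3: 2C, 1H, 1O → 0 − 1 + 1 = 0
C4: 2C, 1H, 1Cl → 0 − 1 + 1 = 0
C5: 3C, 1Cl → 0 + 1 = +1
C6: 2C, 2H → 0 − 2 = -2
Sum = +1 − 2 + 0 + 0 + 1 − 2 = -2.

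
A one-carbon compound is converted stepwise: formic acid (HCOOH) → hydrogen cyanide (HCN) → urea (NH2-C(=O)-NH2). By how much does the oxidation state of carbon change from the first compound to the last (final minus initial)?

+2

Carbon oxidation states along the series — formic acid: +2, hydrogen cyanide: +2, urea: +4.
Net change = +4 − (+2) = +2.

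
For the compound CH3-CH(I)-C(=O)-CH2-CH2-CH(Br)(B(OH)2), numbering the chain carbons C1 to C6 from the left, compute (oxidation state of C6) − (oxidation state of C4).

+1

C6: 1C, 1H, 1Br, 1B → 0 − 1 + 1 − 1 = -1
C4: 2C, 2H → 0 − 2 = -2
Difference: -1 − (-2) = +1.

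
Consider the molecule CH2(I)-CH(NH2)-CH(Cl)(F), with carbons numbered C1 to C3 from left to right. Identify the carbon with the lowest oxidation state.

C1

Tallying each carbon's bonds:
C1: 1C, 2H, 1I → 0 − 2 + 1 = -1
C2: 2C, 1H, 1N → 0 − 1 + 1 = 0
C3: 1C, 1H, 1F, 1Cl → 0 − 1 + 1 + 1 = +1
The most reduced carbon is C1 at -1.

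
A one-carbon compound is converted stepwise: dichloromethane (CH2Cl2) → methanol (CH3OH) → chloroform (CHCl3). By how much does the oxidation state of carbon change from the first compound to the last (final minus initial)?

Carbon oxidation states along the series — dichloromethane: 0, methanol: -2, chloroform: +2.
Net change = +2 − (0) = +2.

+2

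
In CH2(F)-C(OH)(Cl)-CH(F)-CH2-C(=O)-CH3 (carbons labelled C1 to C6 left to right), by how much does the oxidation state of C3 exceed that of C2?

-2

C3: 2C, 1H, 1F → 0 − 1 + 1 = 0
C2: 2C, 1O, 1Cl → 0 + 1 + 1 = +2
Difference: 0 − (+2) = -2.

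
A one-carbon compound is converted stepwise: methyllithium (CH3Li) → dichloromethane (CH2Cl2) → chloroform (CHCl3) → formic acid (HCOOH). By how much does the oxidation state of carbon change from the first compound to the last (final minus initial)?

Carbon oxidation states along the series — methyllithium: -4, dichloromethane: 0, chloroform: +2, formic acid: +2.
Net change = +2 − (-4) = +6.

+6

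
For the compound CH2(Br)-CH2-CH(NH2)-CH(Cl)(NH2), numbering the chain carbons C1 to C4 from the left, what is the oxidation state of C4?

Assign +1 per bond to O/N/halogen, −1 per bond to H or an electropositive element, and 0 per bond to carbon.
C4 has one bond to C (0), one bond to Cl (+1), one bond to H (-1), one bond to N (+1).
Oxidation state = 0 + 1 − 1 + 1 = +1.

+1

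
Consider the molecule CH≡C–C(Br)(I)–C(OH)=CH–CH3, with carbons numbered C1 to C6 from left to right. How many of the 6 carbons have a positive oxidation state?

2

Count +1 for every bond to an atom more electronegative than carbon and −1 for every bond to one less electronegative; C–C bonds are 0. Tallying each carbon:
C1: 3C, 1H → 0 − 1 = -1
C2: 4C → 0 = 0
C3: 2C, 1Br, 1I → 0 + 1 + 1 = +2
C4: 3C, 1O → 0 + 1 = +1
C5: 3C, 1H → 0 − 1 = -1
C6: 1C, 3H → 0 − 3 = -3
2 carbons (C3, C4) meet the condition.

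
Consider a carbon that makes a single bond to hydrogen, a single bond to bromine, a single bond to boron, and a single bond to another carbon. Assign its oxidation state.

-1

Each bond to a more electronegative atom (O, N, halogen) counts +1, each bond to a less electronegative atom (H, metal, B, Si) counts −1, and each C–C bond counts 0.
The carbon has one bond to C (0), one bond to B (-1), one bond to Br (+1), one bond to H (-1).
Oxidation state = 0 − 1 + 1 − 1 = -1.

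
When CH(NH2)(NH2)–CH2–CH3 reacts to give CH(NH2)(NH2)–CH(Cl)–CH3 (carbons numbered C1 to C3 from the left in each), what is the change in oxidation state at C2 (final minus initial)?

+2

Before: C2 has 2 bonds to C, 2 bonds to H → oxidation state -2.
After: C2 has 2 bonds to C, 1 bond to H, 1 bond to Cl → oxidation state 0.
Δ = 0 − (-2) = +2, so this is an oxidation at C2.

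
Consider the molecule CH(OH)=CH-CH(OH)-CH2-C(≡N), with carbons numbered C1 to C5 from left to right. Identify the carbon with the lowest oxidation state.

Tallying each carbon's bonds:
C1: 2C, 1H, 1O → 0 − 1 + 1 = 0
C2: 3C, 1H → 0 − 1 = -1
C3: 2C, 1H, 1O → 0 − 1 + 1 = 0
C4: 2C, 2H → 0 − 2 = -2
C5: 1C, 3N → 0 + 3 = +3
The most reduced carbon is C4 at -2.

C4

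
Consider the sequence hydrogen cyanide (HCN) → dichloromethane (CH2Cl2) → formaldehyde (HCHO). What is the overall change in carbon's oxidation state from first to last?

-2

Carbon oxidation states along the series — hydrogen cyanide: +2, dichloromethane: 0, formaldehyde: 0.
Net change = 0 − (+2) = -2.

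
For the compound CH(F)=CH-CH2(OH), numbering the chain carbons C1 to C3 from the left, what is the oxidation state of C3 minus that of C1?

-1

C3: 1C, 2H, 1O → 0 − 2 + 1 = -1
C1: 2C, 1H, 1F → 0 − 1 + 1 = 0
Difference: -1 − (0) = -1.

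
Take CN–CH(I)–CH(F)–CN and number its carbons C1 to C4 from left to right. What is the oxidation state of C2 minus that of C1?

-3

C2: 2C, 1H, 1I → 0 − 1 + 1 = 0
C1: 1C, 3N → 0 + 3 = +3
Difference: 0 − (+3) = -3.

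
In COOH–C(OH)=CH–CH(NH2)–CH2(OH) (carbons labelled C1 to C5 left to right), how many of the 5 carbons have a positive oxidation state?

Tallying each carbon's bonds:
C1: 1C, 3O → 0 + 3 = +3
C2: 3C, 1O → 0 + 1 = +1
C3: 3C, 1H → 0 − 1 = -1
C4: 2C, 1H, 1N → 0 − 1 + 1 = 0
C5: 1C, 2H, 1O → 0 − 2 + 1 = -1
2 carbons (C1, C2) meet the condition.

2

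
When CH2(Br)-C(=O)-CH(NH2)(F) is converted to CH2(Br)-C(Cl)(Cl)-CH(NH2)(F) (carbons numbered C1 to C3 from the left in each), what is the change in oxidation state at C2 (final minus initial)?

Before: C2 has 2 bonds to C, 2 bonds to O → oxidation state +2.
After: C2 has 2 bonds to C, 2 bonds to Cl → oxidation state +2.
Δ = +2 − (+2) = 0, so no net redox change at C2.

0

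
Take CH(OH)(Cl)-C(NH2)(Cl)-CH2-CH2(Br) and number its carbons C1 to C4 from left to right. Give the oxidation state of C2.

C2 has one bond to C (0), one bond to C (0), one bond to N (+1), one bond to Cl (+1).
Oxidation state = 0 + 0 + 1 + 1 = +2.

+2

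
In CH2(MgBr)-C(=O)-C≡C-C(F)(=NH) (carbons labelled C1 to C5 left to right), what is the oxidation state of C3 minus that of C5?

-3

C3: 4C → 0 = 0
C5: 1C, 2N, 1F → 0 + 2 + 1 = +3
Difference: 0 − (+3) = -3.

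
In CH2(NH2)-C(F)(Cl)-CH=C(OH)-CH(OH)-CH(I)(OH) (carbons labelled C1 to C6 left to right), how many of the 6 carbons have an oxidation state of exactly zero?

Tallying each carbon's bonds:
C1: 1C, 2H, 1N → 0 − 2 + 1 = -1
C2: 2C, 1F, 1Cl → 0 + 1 + 1 = +2
C3: 3C, 1H → 0 − 1 = -1
C4: 3C, 1O → 0 + 1 = +1
C5: 2C, 1H, 1O → 0 − 1 + 1 = 0
C6: 1C, 1H, 1O, 1I → 0 − 1 + 1 + 1 = +1
1 carbon (C5) meets the condition.

1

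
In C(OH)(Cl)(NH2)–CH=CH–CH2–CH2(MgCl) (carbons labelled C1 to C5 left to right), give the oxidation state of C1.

Count +1 for every bond to an atom more electronegative than carbon and −1 for every bond to one less electronegative; C–C bonds are 0.
C1 has one bond to C (0), one bond to O (+1), one bond to Cl (+1), one bond to N (+1).
Oxidation state = 0 + 1 + 1 + 1 = +3.

+3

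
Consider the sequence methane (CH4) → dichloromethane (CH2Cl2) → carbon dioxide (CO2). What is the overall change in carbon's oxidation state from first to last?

Carbon oxidation states along the series — methane: -4, dichloromethane: 0, carbon dioxide: +4.
Net change = +4 − (-4) = +8.

+8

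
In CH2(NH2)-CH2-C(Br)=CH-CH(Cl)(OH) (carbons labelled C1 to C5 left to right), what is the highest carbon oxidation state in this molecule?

+1

Bonds to more-electronegative neighbours contribute +1 each, bonds to H or metals contribute −1 each, and C–C bonds contribute 0. Tallying each carbon:
C1: 1C, 2H, 1N → 0 − 2 + 1 = -1
C2: 2C, 2H → 0 − 2 = -2
C3: 3C, 1Br → 0 + 1 = +1
C4: 3C, 1H → 0 − 1 = -1
C5: 1C, 1H, 1O, 1Cl → 0 − 1 + 1 + 1 = +1
The highest value is +1.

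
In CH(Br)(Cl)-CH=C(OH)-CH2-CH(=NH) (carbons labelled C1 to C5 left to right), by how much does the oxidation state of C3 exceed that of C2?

C3: 3C, 1O → 0 + 1 = +1
C2: 3C, 1H → 0 − 1 = -1
Difference: +1 − (-1) = +2.

+2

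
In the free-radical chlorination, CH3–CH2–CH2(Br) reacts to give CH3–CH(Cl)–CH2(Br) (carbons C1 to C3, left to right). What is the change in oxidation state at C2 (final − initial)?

+2

Before: C2 has 2 bonds to C, 2 bonds to H → oxidation state -2.
After: C2 has 2 bonds to C, 1 bond to H, 1 bond to Cl → oxidation state 0.
Δ = 0 − (-2) = +2, so this is an oxidation at C2.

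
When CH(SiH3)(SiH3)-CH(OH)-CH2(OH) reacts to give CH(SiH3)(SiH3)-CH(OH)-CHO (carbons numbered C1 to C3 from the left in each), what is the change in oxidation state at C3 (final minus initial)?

+2

Before: C3 has 1 bond to C, 2 bonds to H, 1 bond to O → oxidation state -1.
After: C3 has 1 bond to C, 1 bond to H, 2 bonds to O → oxidation state +1.
Δ = +1 − (-1) = +2, so this is an oxidation at C3.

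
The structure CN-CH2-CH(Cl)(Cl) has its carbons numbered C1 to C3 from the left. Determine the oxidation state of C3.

+1

Each bond to a more electronegative atom (O, N, halogen) counts +1, each bond to a less electronegative atom (H, metal, B, Si) counts −1, and each C–C bond counts 0.
C3 has one bond to C (0), one bond to H (-1), one bond to Cl (+1), one bond to Cl (+1).
Oxidation state = 0 − 1 + 1 + 1 = +1.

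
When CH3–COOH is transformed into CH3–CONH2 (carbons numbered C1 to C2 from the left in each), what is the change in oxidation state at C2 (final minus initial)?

0

Before: C2 has 1 bond to C, 3 bonds to O → oxidation state +3.
After: C2 has 1 bond to C, 2 bonds to O, 1 bond to N → oxidation state +3.
Δ = +3 − (+3) = 0, so no net redox change at C2.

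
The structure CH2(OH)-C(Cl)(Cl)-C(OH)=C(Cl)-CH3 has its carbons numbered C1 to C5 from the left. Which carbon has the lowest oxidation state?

C5

Tallying each carbon's bonds:
C1: 1C, 2H, 1O → 0 − 2 + 1 = -1
C2: 2C, 2Cl → 0 + 2 = +2
C3: 3C, 1O → 0 + 1 = +1
C4: 3C, 1Cl → 0 + 1 = +1
C5: 1C, 3H → 0 − 3 = -3
The most reduced carbon is C5 at -3.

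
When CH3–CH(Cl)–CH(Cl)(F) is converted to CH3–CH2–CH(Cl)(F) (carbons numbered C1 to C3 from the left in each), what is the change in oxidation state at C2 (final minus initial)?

-2

Before: C2 has 2 bonds to C, 1 bond to H, 1 bond to Cl → oxidation state 0.
After: C2 has 2 bonds to C, 2 bonds to H → oxidation state -2.
Δ = -2 − (0) = -2, so this is a reduction at C2.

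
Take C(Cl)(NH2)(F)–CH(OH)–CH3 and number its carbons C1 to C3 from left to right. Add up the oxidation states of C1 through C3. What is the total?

Bonds to more-electronegative neighbours contribute +1 each, bonds to H or metals contribute −1 each, and C–C bonds contribute 0. Tallying each carbon:
C1: 1C, 1N, 1F, 1Cl → 0 + 1 + 1 + 1 = +3
C2: 2C, 1H, 1O → 0 − 1 + 1 = 0
C3: 1C, 3H → 0 − 3 = -3
Sum = +3 + 0 − 3 = 0.

0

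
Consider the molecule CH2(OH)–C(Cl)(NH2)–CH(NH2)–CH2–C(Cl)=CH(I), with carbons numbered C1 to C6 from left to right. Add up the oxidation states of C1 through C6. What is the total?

0

Tallying each carbon's bonds:
C1: 1C, 2H, 1O → 0 − 2 + 1 = -1
C2: 2C, 1N, 1Cl → 0 + 1 + 1 = +2
C3: 2C, 1H, 1N → 0 − 1 + 1 = 0
C4: 2C, 2H → 0 − 2 = -2
C5: 3C, 1Cl → 0 + 1 = +1
C6: 2C, 1H, 1I → 0 − 1 + 1 = 0
Sum = -1 + 2 + 0 − 2 + 1 + 0 = 0.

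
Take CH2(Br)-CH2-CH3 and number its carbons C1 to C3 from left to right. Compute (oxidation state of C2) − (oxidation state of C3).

+1

C2: 2C, 2H → 0 − 2 = -2
C3: 1C, 3H → 0 − 3 = -3
Difference: -2 − (-3) = +1.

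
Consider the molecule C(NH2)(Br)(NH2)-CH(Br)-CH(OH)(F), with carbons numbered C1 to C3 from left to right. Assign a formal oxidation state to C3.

+1

C3 has one bond to C (0), one bond to O (+1), one bond to F (+1), one bond to H (-1).
Oxidation state = 0 + 1 + 1 − 1 = +1.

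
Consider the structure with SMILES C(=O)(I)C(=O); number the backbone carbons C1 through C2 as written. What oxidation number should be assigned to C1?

+3

Each bond to a more electronegative atom (O, N, halogen) counts +1, each bond to a less electronegative atom (H, metal, B, Si) counts −1, and each C–C bond counts 0.
C1 has one bond to C (0), a double bond to O (2×+1 = +2), one bond to I (+1).
Oxidation state = 0 + 2 + 1 = +3.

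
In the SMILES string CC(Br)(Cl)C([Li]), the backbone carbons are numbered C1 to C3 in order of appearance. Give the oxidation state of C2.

Count +1 for every bond to an atom more electronegative than carbon and −1 for every bond to one less electronegative; C–C bonds are 0.
C2 has one bond to C (0), one bond to C (0), one bond to Br (+1), one bond to Cl (+1).
Oxidation state = 0 + 0 + 1 + 1 = +2.

+2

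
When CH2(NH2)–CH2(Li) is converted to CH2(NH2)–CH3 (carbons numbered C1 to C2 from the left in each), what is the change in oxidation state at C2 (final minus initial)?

Before: C2 has 1 bond to C, 2 bonds to H, 1 bond to Li → oxidation state -3.
After: C2 has 1 bond to C, 3 bonds to H → oxidation state -3.
Δ = -3 − (-3) = 0, so no net redox change at C2.

0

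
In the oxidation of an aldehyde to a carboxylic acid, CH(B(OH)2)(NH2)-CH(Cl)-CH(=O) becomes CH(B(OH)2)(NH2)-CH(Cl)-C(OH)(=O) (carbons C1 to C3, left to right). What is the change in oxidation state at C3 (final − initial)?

+2

Before: C3 has 1 bond to C, 1 bond to H, 2 bonds to O → oxidation state +1.
After: C3 has 1 bond to C, 3 bonds to O → oxidation state +3.
Δ = +3 − (+1) = +2, so this is an oxidation at C3.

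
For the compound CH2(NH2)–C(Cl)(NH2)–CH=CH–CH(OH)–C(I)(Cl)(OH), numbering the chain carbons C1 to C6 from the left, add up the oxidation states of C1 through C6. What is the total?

+2

Each bond to a more electronegative atom (O, N, halogen) counts +1, each bond to a less electronegative atom (H, metal, B, Si) counts −1, and each C–C bond counts 0. Tallying each carbon:
C1: 1C, 2H, 1N → 0 − 2 + 1 = -1
C2: 2C, 1N, 1Cl → 0 + 1 + 1 = +2
C3: 3C, 1H → 0 − 1 = -1
C4: 3C, 1H → 0 − 1 = -1
C5: 2C, 1H, 1O → 0 − 1 + 1 = 0
C6: 1C, 1O, 1Cl, 1I → 0 + 1 + 1 + 1 = +3
Sum = -1 + 2 − 1 − 1 + 0 + 3 = +2.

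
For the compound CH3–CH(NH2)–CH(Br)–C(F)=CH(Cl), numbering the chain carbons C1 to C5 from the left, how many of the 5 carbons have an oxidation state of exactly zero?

Bonds to more-electronegative neighbours contribute +1 each, bonds to H or metals contribute −1 each, and C–C bonds contribute 0. Tallying each carbon:
C1: 1C, 3H → 0 − 3 = -3
C2: 2C, 1H, 1N → 0 − 1 + 1 = 0
C3: 2C, 1H, 1Br → 0 − 1 + 1 = 0
C4: 3C, 1F → 0 + 1 = +1
C5: 2C, 1H, 1Cl → 0 − 1 + 1 = 0
3 carbons (C2, C3, C5) meet the condition.

3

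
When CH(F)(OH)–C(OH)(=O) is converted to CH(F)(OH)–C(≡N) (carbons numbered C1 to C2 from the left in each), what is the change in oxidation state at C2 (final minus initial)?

0

Before: C2 has 1 bond to C, 3 bonds to O → oxidation state +3.
After: C2 has 1 bond to C, 3 bonds to N → oxidation state +3.
Δ = +3 − (+3) = 0, so no net redox change at C2.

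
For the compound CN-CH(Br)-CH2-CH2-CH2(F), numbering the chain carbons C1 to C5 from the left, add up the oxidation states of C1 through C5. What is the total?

Each bond to a more electronegative atom (O, N, halogen) counts +1, each bond to a less electronegative atom (H, metal, B, Si) counts −1, and each C–C bond counts 0. Tallying each carbon:
C1: 1C, 3N → 0 + 3 = +3
C2: 2C, 1H, 1Br → 0 − 1 + 1 = 0
C3: 2C, 2H → 0 − 2 = -2
C4: 2C, 2H → 0 − 2 = -2
C5: 1C, 2H, 1F → 0 − 2 + 1 = -1
Sum = +3 + 0 − 2 − 2 − 1 = -2.

-2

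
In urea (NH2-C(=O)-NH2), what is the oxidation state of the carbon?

Each bond to a more electronegative atom (O, N, halogen) counts +1, each bond to a less electronegative atom (H, metal, B, Si) counts −1, and each C–C bond counts 0.
The carbon has one bond to N (+1), a double bond to O (2×+1 = +2), one bond to N (+1).
Oxidation state = +1 + 2 + 1 = +4.

+4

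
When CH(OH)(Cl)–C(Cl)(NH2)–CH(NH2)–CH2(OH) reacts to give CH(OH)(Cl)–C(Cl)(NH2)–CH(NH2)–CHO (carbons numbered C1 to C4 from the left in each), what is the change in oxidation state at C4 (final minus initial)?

Before: C4 has 1 bond to C, 2 bonds to H, 1 bond to O → oxidation state -1.
After: C4 has 1 bond to C, 1 bond to H, 2 bonds to O → oxidation state +1.
Δ = +1 − (-1) = +2, so this is an oxidation at C4.

+2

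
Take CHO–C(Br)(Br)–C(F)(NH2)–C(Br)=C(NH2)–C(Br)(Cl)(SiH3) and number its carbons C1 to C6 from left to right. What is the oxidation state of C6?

Each bond to a more electronegative atom (O, N, halogen) counts +1, each bond to a less electronegative atom (H, metal, B, Si) counts −1, and each C–C bond counts 0.
C6 has one bond to C (0), one bond to Br (+1), one bond to Cl (+1), one bond to Si (-1).
Oxidation state = 0 + 1 + 1 − 1 = +1.

+1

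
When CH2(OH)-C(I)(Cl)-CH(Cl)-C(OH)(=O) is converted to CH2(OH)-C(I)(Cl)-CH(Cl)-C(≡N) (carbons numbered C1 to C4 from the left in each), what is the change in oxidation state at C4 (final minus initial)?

Before: C4 has 1 bond to C, 3 bonds to O → oxidation state +3.
After: C4 has 1 bond to C, 3 bonds to N → oxidation state +3.
Δ = +3 − (+3) = 0, so no net redox change at C4.

0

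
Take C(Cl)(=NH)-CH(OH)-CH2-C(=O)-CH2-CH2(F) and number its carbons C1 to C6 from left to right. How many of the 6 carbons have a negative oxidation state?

Tallying each carbon's bonds:
C1: 1C, 2N, 1Cl → 0 + 2 + 1 = +3
C2: 2C, 1H, 1O → 0 − 1 + 1 = 0
C3: 2C, 2H → 0 − 2 = -2
C4: 2C, 2O → 0 + 2 = +2
C5: 2C, 2H → 0 − 2 = -2
C6: 1C, 2H, 1F → 0 − 2 + 1 = -1
3 carbons (C3, C5, C6) meet the condition.

3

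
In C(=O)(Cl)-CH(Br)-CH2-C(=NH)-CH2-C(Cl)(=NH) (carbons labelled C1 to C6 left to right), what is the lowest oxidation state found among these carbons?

-2

Each bond to a more electronegative atom (O, N, halogen) counts +1, each bond to a less electronegative atom (H, metal, B, Si) counts −1, and each C–C bond counts 0. Tallying each carbon:
C1: 1C, 2O, 1Cl → 0 + 2 + 1 = +3
C2: 2C, 1H, 1Br → 0 − 1 + 1 = 0
C3: 2C, 2H → 0 − 2 = -2
C4: 2C, 2N → 0 + 2 = +2
C5: 2C, 2H → 0 − 2 = -2
C6: 1C, 2N, 1Cl → 0 + 2 + 1 = +3
The lowest value is -2.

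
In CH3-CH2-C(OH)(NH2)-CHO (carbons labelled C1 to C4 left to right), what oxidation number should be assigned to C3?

Each bond to a more electronegative atom (O, N, halogen) counts +1, each bond to a less electronegative atom (H, metal, B, Si) counts −1, and each C–C bond counts 0.
C3 has one bond to C (0), one bond to C (0), one bond to O (+1), one bond to N (+1).
Oxidation state = 0 + 0 + 1 + 1 = +2.

+2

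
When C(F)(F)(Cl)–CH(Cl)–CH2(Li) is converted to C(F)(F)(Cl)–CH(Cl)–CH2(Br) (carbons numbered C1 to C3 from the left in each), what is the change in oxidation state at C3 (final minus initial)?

Before: C3 has 1 bond to C, 2 bonds to H, 1 bond to Li → oxidation state -3.
After: C3 has 1 bond to C, 2 bonds to H, 1 bond to Br → oxidation state -1.
Δ = -1 − (-3) = +2, so this is an oxidation at C3.

+2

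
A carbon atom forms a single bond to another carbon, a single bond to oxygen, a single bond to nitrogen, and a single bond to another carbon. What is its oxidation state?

Count +1 for every bond to an atom more electronegative than carbon and −1 for every bond to one less electronegative; C–C bonds are 0.
The carbon has one bond to C (0), one bond to C (0), one bond to O (+1), one bond to N (+1).
Oxidation state = 0 + 0 + 1 + 1 = +2.

+2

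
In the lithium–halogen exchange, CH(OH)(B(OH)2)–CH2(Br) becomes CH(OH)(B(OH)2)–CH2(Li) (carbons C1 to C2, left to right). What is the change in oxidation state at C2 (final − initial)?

Before: C2 has 1 bond to C, 2 bonds to H, 1 bond to Br → oxidation state -1.
After: C2 has 1 bond to C, 2 bonds to H, 1 bond to Li → oxidation state -3.
Δ = -3 − (-1) = -2, so this is a reduction at C2.

-2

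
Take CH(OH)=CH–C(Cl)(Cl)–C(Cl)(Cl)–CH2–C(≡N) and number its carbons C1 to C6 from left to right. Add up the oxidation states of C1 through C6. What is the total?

+4

Tallying each carbon's bonds:
C1: 2C, 1H, 1O → 0 − 1 + 1 = 0
C2: 3C, 1H → 0 − 1 = -1
C3: 2C, 2Cl → 0 + 2 = +2
C4: 2C, 2Cl → 0 + 2 = +2
C5: 2C, 2H → 0 − 2 = -2
C6: 1C, 3N → 0 + 3 = +3
Sum = 0 − 1 + 2 + 2 − 2 + 3 = +4.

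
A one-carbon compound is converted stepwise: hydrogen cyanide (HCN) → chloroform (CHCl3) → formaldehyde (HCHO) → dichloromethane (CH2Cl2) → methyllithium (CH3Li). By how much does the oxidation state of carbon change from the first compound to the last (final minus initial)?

Carbon oxidation states along the series — hydrogen cyanide: +2, chloroform: +2, formaldehyde: 0, dichloromethane: 0, methyllithium: -4.
Net change = -4 − (+2) = -6.

-6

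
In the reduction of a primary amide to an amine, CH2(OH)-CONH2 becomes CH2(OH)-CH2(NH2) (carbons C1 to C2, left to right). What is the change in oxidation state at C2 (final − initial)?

-4

Before: C2 has 1 bond to C, 2 bonds to O, 1 bond to N → oxidation state +3.
After: C2 has 1 bond to C, 2 bonds to H, 1 bond to N → oxidation state -1.
Δ = -1 − (+3) = -4, so this is a reduction at C2.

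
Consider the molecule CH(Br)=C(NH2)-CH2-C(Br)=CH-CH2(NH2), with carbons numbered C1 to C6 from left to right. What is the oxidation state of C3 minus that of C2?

C3: 2C, 2H → 0 − 2 = -2
C2: 3C, 1N → 0 + 1 = +1
Difference: -2 − (+1) = -3.

-3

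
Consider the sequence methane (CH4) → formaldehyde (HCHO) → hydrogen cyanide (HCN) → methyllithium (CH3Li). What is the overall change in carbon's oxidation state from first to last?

0

Carbon oxidation states along the series — methane: -4, formaldehyde: 0, hydrogen cyanide: +2, methyllithium: -4.
Net change = -4 − (-4) = 0.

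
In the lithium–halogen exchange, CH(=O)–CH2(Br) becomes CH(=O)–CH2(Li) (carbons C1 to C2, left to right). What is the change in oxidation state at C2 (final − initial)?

-2

Before: C2 has 1 bond to C, 2 bonds to H, 1 bond to Br → oxidation state -1.
After: C2 has 1 bond to C, 2 bonds to H, 1 bond to Li → oxidation state -3.
Δ = -3 − (-1) = -2, so this is a reduction at C2.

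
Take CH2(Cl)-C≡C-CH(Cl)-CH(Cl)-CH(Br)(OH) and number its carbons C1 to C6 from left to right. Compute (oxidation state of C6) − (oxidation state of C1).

C6: 1C, 1H, 1O, 1Br → 0 − 1 + 1 + 1 = +1
C1: 1C, 2H, 1Cl → 0 − 2 + 1 = -1
Difference: +1 − (-1) = +2.

+2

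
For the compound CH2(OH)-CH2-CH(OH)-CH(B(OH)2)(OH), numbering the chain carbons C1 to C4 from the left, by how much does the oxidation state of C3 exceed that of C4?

C3: 2C, 1H, 1O → 0 − 1 + 1 = 0
C4: 1C, 1H, 1O, 1B → 0 − 1 + 1 − 1 = -1
Difference: 0 − (-1) = +1.

+1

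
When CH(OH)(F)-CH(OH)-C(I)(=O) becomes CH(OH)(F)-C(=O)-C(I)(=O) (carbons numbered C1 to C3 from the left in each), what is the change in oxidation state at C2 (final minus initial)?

+2

Before: C2 has 2 bonds to C, 1 bond to H, 1 bond to O → oxidation state 0.
After: C2 has 2 bonds to C, 2 bonds to O → oxidation state +2.
Δ = +2 − (0) = +2, so this is an oxidation at C2.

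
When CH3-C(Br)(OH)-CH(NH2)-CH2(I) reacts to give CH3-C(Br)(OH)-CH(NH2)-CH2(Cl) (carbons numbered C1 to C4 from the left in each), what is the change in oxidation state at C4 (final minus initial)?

0

Before: C4 has 1 bond to C, 2 bonds to H, 1 bond to I → oxidation state -1.
After: C4 has 1 bond to C, 2 bonds to H, 1 bond to Cl → oxidation state -1.
Δ = -1 − (-1) = 0, so no net redox change at C4.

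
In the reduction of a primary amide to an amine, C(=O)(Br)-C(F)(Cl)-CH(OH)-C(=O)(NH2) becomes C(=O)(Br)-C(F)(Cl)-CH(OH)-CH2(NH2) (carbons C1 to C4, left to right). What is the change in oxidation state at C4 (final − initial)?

Before: C4 has 1 bond to C, 2 bonds to O, 1 bond to N → oxidation state +3.
After: C4 has 1 bond to C, 2 bonds to H, 1 bond to N → oxidation state -1.
Δ = -1 − (+3) = -4, so this is a reduction at C4.

-4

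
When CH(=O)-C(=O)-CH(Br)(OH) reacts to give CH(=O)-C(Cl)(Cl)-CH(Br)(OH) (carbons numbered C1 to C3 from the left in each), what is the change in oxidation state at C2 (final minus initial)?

Before: C2 has 2 bonds to C, 2 bonds to O → oxidation state +2.
After: C2 has 2 bonds to C, 2 bonds to Cl → oxidation state +2.
Δ = +2 − (+2) = 0, so no net redox change at C2.

0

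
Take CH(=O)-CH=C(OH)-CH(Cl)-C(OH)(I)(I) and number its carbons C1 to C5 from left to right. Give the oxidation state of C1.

Bonds to more-electronegative neighbours contribute +1 each, bonds to H or metals contribute −1 each, and C–C bonds contribute 0.
C1 has one bond to C (0), a double bond to O (2×+1 = +2), one bond to H (-1).
Oxidation state = 0 + 2 − 1 = +1.

+1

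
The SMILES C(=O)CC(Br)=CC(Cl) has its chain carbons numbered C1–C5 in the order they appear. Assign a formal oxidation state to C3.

+1

C3 has one bond to C (0), a double bond to C (2×0 = 0), one bond to Br (+1).
Oxidation state = 0 + 0 + 1 = +1.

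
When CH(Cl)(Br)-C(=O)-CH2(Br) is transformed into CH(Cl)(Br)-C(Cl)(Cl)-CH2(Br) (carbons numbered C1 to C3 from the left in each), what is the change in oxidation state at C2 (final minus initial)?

0

Before: C2 has 2 bonds to C, 2 bonds to O → oxidation state +2.
After: C2 has 2 bonds to C, 2 bonds to Cl → oxidation state +2.
Δ = +2 − (+2) = 0, so no net redox change at C2.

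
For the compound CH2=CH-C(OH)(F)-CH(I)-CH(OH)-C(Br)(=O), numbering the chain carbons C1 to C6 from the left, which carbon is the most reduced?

Tallying each carbon's bonds:
C1: 2C, 2H → 0 − 2 = -2
C2: 3C, 1H → 0 − 1 = -1
C3: 2C, 1O, 1F → 0 + 1 + 1 = +2
C4: 2C, 1H, 1I → 0 − 1 + 1 = 0
C5: 2C, 1H, 1O → 0 − 1 + 1 = 0
C6: 1C, 2O, 1Br → 0 + 2 + 1 = +3
The most reduced carbon is C1 at -2.

C1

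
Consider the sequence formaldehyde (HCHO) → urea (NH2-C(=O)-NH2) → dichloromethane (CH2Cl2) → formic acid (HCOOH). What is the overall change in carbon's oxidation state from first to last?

Carbon oxidation states along the series — formaldehyde: 0, urea: +4, dichloromethane: 0, formic acid: +2.
Net change = +2 − (0) = +2.

+2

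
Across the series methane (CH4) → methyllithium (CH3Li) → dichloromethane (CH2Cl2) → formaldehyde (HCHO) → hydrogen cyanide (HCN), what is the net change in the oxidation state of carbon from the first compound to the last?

+6

Carbon oxidation states along the series — methane: -4, methyllithium: -4, dichloromethane: 0, formaldehyde: 0, hydrogen cyanide: +2.
Net change = +2 − (-4) = +6.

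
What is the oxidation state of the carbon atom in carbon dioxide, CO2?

Count +1 for every bond to an atom more electronegative than carbon and −1 for every bond to one less electronegative; C–C bonds are 0.
The carbon has a double bond to O (2×+1 = +2), a double bond to O (2×+1 = +2).
Oxidation state = +2 + 2 = +4.

+4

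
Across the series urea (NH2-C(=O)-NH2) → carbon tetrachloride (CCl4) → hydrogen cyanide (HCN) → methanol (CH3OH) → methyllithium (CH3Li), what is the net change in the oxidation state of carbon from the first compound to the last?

-8

Carbon oxidation states along the series — urea: +4, carbon tetrachloride: +4, hydrogen cyanide: +2, methanol: -2, methyllithium: -4.
Net change = -4 − (+4) = -8.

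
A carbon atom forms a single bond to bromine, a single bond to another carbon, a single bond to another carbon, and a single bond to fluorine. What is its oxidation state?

Assign +1 per bond to O/N/halogen, −1 per bond to H or an electropositive element, and 0 per bond to carbon.
The carbon has one bond to C (0), one bond to C (0), one bond to Br (+1), one bond to F (+1).
Oxidation state = 0 + 0 + 1 + 1 = +2.

+2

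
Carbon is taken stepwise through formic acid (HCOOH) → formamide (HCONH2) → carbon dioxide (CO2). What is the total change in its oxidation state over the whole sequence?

+2

Carbon oxidation states along the series — formic acid: +2, formamide: +2, carbon dioxide: +4.
Net change = +4 − (+2) = +2.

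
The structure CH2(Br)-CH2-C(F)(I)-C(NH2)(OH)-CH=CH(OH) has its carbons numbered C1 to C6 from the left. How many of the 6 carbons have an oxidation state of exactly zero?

Tallying each carbon's bonds:
C1: 1C, 2H, 1Br → 0 − 2 + 1 = -1
C2: 2C, 2H → 0 − 2 = -2
C3: 2C, 1F, 1I → 0 + 1 + 1 = +2
C4: 2C, 1O, 1N → 0 + 1 + 1 = +2
C5: 3C, 1H → 0 − 1 = -1
C6: 2C, 1H, 1O → 0 − 1 + 1 = 0
1 carbon (C6) meets the condition.

1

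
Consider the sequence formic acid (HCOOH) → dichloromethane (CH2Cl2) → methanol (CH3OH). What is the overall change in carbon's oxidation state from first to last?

-4

Carbon oxidation states along the series — formic acid: +2, dichloromethane: 0, methanol: -2.
Net change = -2 − (+2) = -4.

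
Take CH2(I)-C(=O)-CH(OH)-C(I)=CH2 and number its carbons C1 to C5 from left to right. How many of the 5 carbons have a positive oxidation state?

Each bond to a more electronegative atom (O, N, halogen) counts +1, each bond to a less electronegative atom (H, metal, B, Si) counts −1, and each C–C bond counts 0. Tallying each carbon:
C1: 1C, 2H, 1I → 0 − 2 + 1 = -1
C2: 2C, 2O → 0 + 2 = +2
C3: 2C, 1H, 1O → 0 − 1 + 1 = 0
C4: 3C, 1I → 0 + 1 = +1
C5: 2C, 2H → 0 − 2 = -2
2 carbons (C2, C4) meet the condition.

2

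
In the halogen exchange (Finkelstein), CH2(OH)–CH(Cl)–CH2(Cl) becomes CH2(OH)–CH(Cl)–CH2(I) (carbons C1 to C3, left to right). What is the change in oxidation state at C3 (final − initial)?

Before: C3 has 1 bond to C, 2 bonds to H, 1 bond to Cl → oxidation state -1.
After: C3 has 1 bond to C, 2 bonds to H, 1 bond to I → oxidation state -1.
Δ = -1 − (-1) = 0, so no net redox change at C3.

0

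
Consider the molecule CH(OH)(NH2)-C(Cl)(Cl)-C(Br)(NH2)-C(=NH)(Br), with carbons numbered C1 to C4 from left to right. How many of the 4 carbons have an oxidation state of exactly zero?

0

Count +1 for every bond to an atom more electronegative than carbon and −1 for every bond to one less electronegative; C–C bonds are 0. Tallying each carbon:
C1: 1C, 1H, 1O, 1N → 0 − 1 + 1 + 1 = +1
C2: 2C, 2Cl → 0 + 2 = +2
C3: 2C, 1N, 1Br → 0 + 1 + 1 = +2
C4: 1C, 2N, 1Br → 0 + 2 + 1 = +3
0 carbons meet the condition.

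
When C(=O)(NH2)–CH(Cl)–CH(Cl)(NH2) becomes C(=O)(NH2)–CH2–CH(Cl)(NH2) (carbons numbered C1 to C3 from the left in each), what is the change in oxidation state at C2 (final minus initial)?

Before: C2 has 2 bonds to C, 1 bond to H, 1 bond to Cl → oxidation state 0.
After: C2 has 2 bonds to C, 2 bonds to H → oxidation state -2.
Δ = -2 − (0) = -2, so this is a reduction at C2.

-2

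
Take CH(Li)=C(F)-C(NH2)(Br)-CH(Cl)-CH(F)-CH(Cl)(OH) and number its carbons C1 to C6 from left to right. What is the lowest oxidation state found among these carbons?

Assign +1 per bond to O/N/halogen, −1 per bond to H or an electropositive element, and 0 per bond to carbon. Tallying each carbon:
C1: 2C, 1H, 1Li → 0 − 1 − 1 = -2
C2: 3C, 1F → 0 + 1 = +1
C3: 2C, 1N, 1Br → 0 + 1 + 1 = +2
C4: 2C, 1H, 1Cl → 0 − 1 + 1 = 0
C5: 2C, 1H, 1F → 0 − 1 + 1 = 0
C6: 1C, 1H, 1O, 1Cl → 0 − 1 + 1 + 1 = +1
The lowest value is -2.

-2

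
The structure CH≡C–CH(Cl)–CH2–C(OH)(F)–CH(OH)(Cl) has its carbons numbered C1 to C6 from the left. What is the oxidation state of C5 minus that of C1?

+3

C5: 2C, 1O, 1F → 0 + 1 + 1 = +2
C1: 3C, 1H → 0 − 1 = -1
Difference: +2 − (-1) = +3.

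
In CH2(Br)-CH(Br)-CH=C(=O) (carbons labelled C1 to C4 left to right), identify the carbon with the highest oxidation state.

C4

Each bond to a more electronegative atom (O, N, halogen) counts +1, each bond to a less electronegative atom (H, metal, B, Si) counts −1, and each C–C bond counts 0. Tallying each carbon:
C1: 1C, 2H, 1Br → 0 − 2 + 1 = -1
C2: 2C, 1H, 1Br → 0 − 1 + 1 = 0
C3: 3C, 1H → 0 − 1 = -1
C4: 2C, 2O → 0 + 2 = +2
The most oxidised carbon is C4 at +2.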